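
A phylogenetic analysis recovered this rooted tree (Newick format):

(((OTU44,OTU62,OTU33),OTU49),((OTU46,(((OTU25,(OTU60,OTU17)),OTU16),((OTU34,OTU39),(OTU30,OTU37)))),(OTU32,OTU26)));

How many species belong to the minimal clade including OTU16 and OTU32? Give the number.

11

The MRCA of OTU16 and OTU32 is the node subtending ((OTU46,(((OTU25,(OTU60,OTU17)),OTU16),((OTU34,OTU39),(OTU30,OTU37)))),(OTU32,OTU26)).
That clade contains 11 terminal taxa: OTU16, OTU17, OTU25, OTU26, OTU30, OTU32, OTU34, OTU37, OTU39, OTU46, OTU60.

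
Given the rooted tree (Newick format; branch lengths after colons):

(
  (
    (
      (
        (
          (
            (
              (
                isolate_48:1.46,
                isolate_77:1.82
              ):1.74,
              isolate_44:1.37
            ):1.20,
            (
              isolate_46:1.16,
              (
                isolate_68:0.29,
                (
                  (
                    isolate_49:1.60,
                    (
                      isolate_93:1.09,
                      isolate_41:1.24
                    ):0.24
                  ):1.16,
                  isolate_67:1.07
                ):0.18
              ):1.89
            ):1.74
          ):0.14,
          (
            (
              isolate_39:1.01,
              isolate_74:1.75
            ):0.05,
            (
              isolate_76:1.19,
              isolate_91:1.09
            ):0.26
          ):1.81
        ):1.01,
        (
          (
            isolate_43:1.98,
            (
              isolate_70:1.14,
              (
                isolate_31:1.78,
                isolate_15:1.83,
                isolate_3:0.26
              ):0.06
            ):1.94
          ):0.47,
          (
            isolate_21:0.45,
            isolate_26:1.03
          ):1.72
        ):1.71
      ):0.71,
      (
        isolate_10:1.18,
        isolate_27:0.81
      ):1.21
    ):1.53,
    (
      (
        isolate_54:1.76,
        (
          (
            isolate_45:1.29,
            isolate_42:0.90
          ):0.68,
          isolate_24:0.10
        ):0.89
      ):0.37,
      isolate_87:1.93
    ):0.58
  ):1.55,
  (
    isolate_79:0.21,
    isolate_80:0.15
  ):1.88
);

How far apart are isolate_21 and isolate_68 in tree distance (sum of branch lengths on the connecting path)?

8.95

The path runs isolate_21 → … → MRCA → … → isolate_68; the MRCA is the node subtending (((((isolate_48,isolate_77),isolate_44),(isolate_46,(isolate_68,((isolate_49,(isolate_93,isolate_41)),isolate_67)))),((isolate_39,isolate_74),(isolate_76,isolate_91))),((isolate_43,(isolate_70,(isolate_31,isolate_15,isolate_3))),(isolate_21,isolate_26))).
Branch lengths along that path: 0.45 + 1.72 + 1.71 + 1.01 + 0.14 + 1.74 + 1.89 + 0.29 = 8.95.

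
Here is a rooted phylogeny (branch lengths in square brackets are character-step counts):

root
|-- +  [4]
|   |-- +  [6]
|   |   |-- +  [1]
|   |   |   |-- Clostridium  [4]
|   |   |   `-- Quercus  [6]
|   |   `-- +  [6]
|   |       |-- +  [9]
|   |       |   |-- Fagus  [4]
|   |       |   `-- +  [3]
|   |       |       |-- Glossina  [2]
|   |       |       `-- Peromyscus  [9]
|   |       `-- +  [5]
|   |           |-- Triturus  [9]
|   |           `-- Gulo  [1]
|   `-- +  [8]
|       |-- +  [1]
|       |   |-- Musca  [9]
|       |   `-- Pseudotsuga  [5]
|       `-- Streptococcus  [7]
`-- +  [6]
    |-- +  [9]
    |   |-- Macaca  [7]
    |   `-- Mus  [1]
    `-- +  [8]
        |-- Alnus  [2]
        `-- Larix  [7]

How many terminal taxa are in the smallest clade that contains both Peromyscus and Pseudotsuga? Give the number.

10

The MRCA of Peromyscus and Pseudotsuga is the node subtending (((Clostridium,Quercus),((Fagus,(Glossina,Peromyscus)),(Triturus,Gulo))),((Musca,Pseudotsuga),Streptococcus)).
That clade contains 10 terminal taxa: Clostridium, Fagus, Glossina, Gulo, Musca, Peromyscus, Pseudotsuga, Quercus, Streptococcus, Triturus.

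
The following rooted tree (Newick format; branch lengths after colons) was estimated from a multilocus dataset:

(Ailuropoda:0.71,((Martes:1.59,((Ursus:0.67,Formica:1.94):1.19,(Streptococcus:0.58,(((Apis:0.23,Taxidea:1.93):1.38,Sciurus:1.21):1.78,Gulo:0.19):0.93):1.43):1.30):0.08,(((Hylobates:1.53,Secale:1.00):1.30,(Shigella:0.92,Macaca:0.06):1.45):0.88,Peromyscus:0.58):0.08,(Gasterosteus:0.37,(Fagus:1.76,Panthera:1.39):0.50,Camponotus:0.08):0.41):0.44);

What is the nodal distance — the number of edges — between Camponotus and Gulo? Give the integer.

7

The MRCA of Camponotus and Gulo is the node subtending ((Martes,((Ursus,Formica),(Streptococcus,(((Apis,Taxidea),Sciurus),Gulo)))),(((Hylobates,Secale),(Shigella,Macaca)),Peromyscus),(Gasterosteus,(Fagus,Panthera),Camponotus)).
From Camponotus up to that node: 2 branches. From Gulo up to the same node: 5 branches. Total: 2 + 5 = 7.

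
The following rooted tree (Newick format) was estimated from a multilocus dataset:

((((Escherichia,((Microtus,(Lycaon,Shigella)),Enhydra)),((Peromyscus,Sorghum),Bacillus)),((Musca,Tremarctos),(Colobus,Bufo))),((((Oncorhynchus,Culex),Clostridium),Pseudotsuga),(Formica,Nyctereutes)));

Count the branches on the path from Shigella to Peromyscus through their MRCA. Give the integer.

8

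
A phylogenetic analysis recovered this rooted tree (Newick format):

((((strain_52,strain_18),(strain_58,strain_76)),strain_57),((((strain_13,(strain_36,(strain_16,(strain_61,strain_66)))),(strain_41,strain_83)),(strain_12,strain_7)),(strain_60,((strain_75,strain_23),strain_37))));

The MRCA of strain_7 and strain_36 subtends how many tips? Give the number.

The MRCA of strain_7 and strain_36 is the node subtending (((strain_13,(strain_36,(strain_16,(strain_61,strain_66)))),(strain_41,strain_83)),(strain_12,strain_7)).
That clade contains 9 terminal taxa: strain_12, strain_13, strain_16, strain_36, strain_41, strain_61, strain_66, strain_7, strain_83.

9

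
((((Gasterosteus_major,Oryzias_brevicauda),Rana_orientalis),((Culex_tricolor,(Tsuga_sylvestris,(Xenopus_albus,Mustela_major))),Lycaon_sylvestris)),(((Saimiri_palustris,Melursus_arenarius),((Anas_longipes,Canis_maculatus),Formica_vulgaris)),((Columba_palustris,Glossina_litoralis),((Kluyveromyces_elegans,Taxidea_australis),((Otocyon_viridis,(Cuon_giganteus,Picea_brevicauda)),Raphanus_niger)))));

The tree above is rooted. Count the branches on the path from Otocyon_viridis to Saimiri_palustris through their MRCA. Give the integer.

The MRCA of Otocyon_viridis and Saimiri_palustris is the node subtending (((Saimiri_palustris,Melursus_arenarius),((Anas_longipes,Canis_maculatus),Formica_vulgaris)),((Columba_palustris,Glossina_litoralis),((Kluyveromyces_elegans,Taxidea_australis),((Otocyon_viridis,(Cuon_giganteus,Picea_brevicauda)),Raphanus_niger)))).
From Otocyon_viridis up to that node: 5 branches. From Saimiri_palustris up to the same node: 3 branches. Total: 5 + 3 = 8.

8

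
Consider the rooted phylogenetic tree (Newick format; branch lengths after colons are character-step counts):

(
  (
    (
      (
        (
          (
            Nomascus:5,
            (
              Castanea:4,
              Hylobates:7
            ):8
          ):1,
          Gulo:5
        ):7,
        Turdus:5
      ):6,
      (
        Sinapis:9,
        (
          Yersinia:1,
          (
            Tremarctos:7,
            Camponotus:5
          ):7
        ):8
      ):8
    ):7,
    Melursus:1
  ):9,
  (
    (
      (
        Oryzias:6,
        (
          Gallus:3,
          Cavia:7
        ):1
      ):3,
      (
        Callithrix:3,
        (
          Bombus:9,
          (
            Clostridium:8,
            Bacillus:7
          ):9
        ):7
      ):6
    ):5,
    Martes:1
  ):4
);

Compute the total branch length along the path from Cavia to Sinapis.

The path runs Cavia → … → MRCA → … → Sinapis; the MRCA is the root of the tree.
Branch lengths along that path: 7 + 1 + 3 + 5 + 4 + 9 + 7 + 8 + 9 = 53.

53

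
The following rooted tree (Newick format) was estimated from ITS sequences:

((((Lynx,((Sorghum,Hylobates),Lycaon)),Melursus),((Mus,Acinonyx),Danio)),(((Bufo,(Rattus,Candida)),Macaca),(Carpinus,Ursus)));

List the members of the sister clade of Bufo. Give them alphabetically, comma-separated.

Candida, Rattus

Bufo attaches to the tree at the node subtending (Bufo,(Rattus,Candida)).
The other lineage descending from that same node — the sister group — is (Rattus,Candida); its 2 tips in alphabetical order are the answer.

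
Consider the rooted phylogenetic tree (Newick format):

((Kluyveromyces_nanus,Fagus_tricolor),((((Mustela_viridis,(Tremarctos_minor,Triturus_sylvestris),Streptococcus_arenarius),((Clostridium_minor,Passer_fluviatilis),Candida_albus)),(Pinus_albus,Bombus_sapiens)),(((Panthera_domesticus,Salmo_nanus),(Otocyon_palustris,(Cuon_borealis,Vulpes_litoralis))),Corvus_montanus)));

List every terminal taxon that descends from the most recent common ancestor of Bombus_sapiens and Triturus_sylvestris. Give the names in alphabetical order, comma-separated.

Bombus_sapiens, Candida_albus, Clostridium_minor, Mustela_viridis, Passer_fluviatilis, Pinus_albus, Streptococcus_arenarius, Tremarctos_minor, Triturus_sylvestris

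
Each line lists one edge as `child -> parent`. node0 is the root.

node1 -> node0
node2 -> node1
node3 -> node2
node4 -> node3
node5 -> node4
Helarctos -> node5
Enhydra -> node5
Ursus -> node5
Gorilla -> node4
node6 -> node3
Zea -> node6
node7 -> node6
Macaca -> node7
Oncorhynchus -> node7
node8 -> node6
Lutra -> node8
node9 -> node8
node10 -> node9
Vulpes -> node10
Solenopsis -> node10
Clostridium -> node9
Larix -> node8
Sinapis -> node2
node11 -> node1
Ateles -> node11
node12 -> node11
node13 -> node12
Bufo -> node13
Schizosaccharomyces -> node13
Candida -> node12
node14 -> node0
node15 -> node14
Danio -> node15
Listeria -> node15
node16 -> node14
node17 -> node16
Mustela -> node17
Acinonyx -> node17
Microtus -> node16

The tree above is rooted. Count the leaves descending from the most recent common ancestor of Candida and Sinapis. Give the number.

17

The MRCA of Candida and Sinapis is the node subtending (((((Helarctos,Enhydra,Ursus),Gorilla),(Zea,(Macaca,Oncorhynchus),(Lutra,((Vulpes,Solenopsis),Clostridium),Larix))),Sinapis),(Ateles,((Bufo,Schizosaccharomyces),Candida))).
That clade contains 17 terminal taxa: Ateles, Bufo, Candida, Clostridium, Enhydra, Gorilla, Helarctos, Larix, Lutra, Macaca, Oncorhynchus, Schizosaccharomyces, Sinapis, Solenopsis, Ursus, Vulpes, Zea.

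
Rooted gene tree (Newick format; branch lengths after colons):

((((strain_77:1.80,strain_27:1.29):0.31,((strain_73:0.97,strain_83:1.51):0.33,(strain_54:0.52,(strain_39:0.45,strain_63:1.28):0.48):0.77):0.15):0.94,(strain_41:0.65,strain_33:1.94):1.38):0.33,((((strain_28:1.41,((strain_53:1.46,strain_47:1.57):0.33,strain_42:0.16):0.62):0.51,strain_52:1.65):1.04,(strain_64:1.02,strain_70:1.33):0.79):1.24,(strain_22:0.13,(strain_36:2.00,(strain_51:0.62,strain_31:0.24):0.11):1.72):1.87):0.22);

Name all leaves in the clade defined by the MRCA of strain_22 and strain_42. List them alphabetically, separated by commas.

Tracing strain_22: it sits inside (strain_22,(strain_36,(strain_51,strain_31))).
Tracing strain_42: it sits inside ((strain_53,strain_47),strain_42).
The smallest clade enclosing both is ((((strain_28,((strain_53,strain_47),strain_42)),strain_52),(strain_64,strain_70)),(strain_22,(strain_36,(strain_51,strain_31)))); the answer is its 11 terminal taxa in alphabetical order.

strain_22, strain_28, strain_31, strain_36, strain_42, strain_47, strain_51, strain_52, strain_53, strain_64, strain_70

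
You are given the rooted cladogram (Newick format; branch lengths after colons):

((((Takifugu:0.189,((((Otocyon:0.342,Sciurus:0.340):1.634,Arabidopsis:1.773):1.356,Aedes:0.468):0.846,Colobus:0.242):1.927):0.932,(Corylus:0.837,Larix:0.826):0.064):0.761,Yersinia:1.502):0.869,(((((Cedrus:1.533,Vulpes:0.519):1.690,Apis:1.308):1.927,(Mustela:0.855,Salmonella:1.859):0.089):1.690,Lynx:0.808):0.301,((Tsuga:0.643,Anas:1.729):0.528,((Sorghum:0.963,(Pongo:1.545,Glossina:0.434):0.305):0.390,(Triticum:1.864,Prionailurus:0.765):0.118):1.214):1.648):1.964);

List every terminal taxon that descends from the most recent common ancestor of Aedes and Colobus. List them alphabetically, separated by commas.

Tracing Aedes: it sits inside (((Otocyon,Sciurus),Arabidopsis),Aedes).
Tracing Colobus: it sits inside ((((Otocyon,Sciurus),Arabidopsis),Aedes),Colobus).
The smallest clade enclosing both is ((((Otocyon,Sciurus),Arabidopsis),Aedes),Colobus); the answer is its 5 terminal taxa in alphabetical order.

Aedes, Arabidopsis, Colobus, Otocyon, Sciurus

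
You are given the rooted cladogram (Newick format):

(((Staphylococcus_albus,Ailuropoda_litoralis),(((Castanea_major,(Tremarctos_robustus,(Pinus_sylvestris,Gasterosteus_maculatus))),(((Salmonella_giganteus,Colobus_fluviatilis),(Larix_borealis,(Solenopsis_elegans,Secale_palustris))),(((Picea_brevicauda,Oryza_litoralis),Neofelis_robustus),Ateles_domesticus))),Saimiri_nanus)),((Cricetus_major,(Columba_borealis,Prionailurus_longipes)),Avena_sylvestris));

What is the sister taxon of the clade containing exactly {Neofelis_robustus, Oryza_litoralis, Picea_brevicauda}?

Ateles_domesticus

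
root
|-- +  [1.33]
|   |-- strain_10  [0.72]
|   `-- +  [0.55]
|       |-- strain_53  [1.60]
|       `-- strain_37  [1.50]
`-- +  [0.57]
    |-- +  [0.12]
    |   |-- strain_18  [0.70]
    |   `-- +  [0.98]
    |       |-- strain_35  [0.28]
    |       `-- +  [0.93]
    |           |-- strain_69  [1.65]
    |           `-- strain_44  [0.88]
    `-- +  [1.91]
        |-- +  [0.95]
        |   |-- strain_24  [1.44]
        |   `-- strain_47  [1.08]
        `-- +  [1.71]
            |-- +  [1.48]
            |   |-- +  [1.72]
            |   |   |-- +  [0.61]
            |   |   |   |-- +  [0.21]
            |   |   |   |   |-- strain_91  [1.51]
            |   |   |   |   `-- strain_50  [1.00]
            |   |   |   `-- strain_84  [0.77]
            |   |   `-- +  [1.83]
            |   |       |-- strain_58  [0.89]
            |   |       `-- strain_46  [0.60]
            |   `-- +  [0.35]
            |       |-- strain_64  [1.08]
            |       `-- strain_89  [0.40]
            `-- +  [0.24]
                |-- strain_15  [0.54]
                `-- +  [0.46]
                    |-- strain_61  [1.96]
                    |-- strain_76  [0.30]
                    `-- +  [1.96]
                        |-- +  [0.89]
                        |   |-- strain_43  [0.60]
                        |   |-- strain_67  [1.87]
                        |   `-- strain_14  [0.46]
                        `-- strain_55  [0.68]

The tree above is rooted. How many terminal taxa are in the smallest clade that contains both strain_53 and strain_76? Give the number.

23

The MRCA of strain_53 and strain_76 is the root, so the clade is the entire tree.
That clade contains 23 terminal taxa: strain_10, strain_14, strain_15, strain_18, strain_24, strain_35, strain_37, strain_43, strain_44, strain_46, strain_47, strain_50, strain_53, strain_55, strain_58, strain_61, strain_64, strain_67, strain_69, strain_76, strain_84, strain_89, strain_91.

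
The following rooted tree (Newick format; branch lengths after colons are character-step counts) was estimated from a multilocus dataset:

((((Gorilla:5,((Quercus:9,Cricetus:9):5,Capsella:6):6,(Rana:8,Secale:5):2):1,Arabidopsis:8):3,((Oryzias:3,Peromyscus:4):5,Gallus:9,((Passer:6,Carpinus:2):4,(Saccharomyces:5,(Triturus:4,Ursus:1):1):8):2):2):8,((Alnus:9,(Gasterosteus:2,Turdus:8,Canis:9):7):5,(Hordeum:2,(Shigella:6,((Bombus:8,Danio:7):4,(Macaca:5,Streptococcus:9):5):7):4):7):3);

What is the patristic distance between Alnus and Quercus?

49

The path runs Alnus → … → MRCA → … → Quercus; the MRCA is the root of the tree.
Branch lengths along that path: 9 + 5 + 3 + 8 + 3 + 1 + 6 + 5 + 9 = 49.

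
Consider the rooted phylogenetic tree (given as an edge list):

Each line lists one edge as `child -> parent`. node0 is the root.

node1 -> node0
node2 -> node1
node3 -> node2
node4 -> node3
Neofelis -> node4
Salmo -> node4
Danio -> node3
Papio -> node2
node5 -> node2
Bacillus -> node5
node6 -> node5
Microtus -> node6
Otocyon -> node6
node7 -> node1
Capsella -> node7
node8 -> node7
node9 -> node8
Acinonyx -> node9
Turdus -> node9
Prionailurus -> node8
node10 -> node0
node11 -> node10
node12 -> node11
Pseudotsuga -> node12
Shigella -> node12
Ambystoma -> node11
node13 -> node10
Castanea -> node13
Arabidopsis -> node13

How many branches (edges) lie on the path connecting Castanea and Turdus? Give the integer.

The MRCA of Castanea and Turdus is the root of the tree.
From Castanea up to that node: 3 branches. From Turdus up to the same node: 5 branches. Total: 3 + 5 = 8.

8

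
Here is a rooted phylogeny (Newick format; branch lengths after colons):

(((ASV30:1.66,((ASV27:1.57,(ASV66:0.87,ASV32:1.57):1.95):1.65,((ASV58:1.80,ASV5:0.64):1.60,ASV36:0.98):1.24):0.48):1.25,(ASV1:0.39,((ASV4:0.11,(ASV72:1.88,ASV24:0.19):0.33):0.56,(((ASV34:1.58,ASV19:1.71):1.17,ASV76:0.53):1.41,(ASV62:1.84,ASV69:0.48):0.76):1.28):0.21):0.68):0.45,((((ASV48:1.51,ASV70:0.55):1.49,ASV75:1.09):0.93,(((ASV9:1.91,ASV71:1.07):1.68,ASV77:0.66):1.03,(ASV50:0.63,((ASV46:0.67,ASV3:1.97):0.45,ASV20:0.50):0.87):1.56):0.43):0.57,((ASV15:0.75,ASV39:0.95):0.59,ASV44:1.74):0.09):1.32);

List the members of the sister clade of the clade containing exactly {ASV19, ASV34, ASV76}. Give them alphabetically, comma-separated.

The clade containing exactly {ASV19, ASV34, ASV76} attaches to the tree at the node subtending (((ASV34,ASV19),ASV76),(ASV62,ASV69)).
The other lineage descending from that same node — the sister group — is (ASV62,ASV69); its 2 tips in alphabetical order are the answer.

ASV62, ASV69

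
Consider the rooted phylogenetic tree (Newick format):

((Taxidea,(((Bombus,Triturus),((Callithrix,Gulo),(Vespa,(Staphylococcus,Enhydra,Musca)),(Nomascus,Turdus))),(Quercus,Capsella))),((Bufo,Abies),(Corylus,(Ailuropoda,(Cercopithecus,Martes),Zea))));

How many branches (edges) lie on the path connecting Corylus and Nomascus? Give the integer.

9

The MRCA of Corylus and Nomascus is the root of the tree.
From Corylus up to that node: 3 branches. From Nomascus up to the same node: 6 branches. Total: 3 + 6 = 9.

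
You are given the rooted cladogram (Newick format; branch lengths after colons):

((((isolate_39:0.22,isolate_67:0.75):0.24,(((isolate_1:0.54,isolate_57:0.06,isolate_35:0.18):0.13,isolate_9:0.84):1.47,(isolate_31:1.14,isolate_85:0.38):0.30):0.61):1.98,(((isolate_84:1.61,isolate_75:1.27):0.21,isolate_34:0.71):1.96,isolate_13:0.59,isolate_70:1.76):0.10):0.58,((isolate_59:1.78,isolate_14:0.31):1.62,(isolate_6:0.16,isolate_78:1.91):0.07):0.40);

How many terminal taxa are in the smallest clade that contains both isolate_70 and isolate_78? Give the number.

The MRCA of isolate_70 and isolate_78 is the root, so the clade is the entire tree.
That clade contains 17 terminal taxa: isolate_1, isolate_13, isolate_14, isolate_31, isolate_34, isolate_35, isolate_39, isolate_57, isolate_59, isolate_6, isolate_67, isolate_70, isolate_75, isolate_78, isolate_84, isolate_85, isolate_9.

17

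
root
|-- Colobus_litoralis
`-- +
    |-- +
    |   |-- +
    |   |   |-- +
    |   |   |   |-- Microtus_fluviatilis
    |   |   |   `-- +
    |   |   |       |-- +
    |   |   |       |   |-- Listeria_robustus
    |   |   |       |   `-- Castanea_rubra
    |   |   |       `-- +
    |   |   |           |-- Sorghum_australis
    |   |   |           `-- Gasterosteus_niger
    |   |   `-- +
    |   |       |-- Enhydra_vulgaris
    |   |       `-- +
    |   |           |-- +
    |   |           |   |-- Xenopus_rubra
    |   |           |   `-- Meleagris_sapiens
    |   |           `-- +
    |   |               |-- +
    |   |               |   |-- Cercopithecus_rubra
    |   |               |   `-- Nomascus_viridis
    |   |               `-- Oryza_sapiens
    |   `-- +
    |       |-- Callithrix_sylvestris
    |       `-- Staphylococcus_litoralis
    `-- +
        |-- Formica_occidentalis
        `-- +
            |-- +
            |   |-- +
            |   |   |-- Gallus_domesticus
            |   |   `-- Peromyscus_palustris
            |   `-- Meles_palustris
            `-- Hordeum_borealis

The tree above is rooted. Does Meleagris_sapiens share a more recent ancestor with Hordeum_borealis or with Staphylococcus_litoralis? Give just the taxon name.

Staphylococcus_litoralis

The MRCA of Meleagris_sapiens and Staphylococcus_litoralis subtends (((Microtus_fluviatilis,((Listeria_robustus,Castanea_rubra),(Sorghum_australis,Gasterosteus_niger))),(Enhydra_vulgaris,((Xenopus_rubra,Meleagris_sapiens),((Cercopithecus_rubra,Nomascus_viridis),Oryza_sapiens)))),(Callithrix_sylvestris,Staphylococcus_litoralis)) (13 taxa).
The MRCA of Meleagris_sapiens and Hordeum_borealis subtends ((((Microtus_fluviatilis,((Listeria_robustus,Castanea_rubra),(Sorghum_australis,Gasterosteus_niger))),(Enhydra_vulgaris,((Xenopus_rubra,Meleagris_sapiens),((Cercopithecus_rubra,Nomascus_viridis),Oryza_sapiens)))),(Callithrix_sylvestris,Staphylococcus_litoralis)),(Formica_occidentalis,(((Gallus_domesticus,Peromyscus_palustris),Meles_palustris),Hordeum_borealis))) (18 taxa).
The first is nested inside the second, so Meleagris_sapiens shares a more recent common ancestor with Staphylococcus_litoralis.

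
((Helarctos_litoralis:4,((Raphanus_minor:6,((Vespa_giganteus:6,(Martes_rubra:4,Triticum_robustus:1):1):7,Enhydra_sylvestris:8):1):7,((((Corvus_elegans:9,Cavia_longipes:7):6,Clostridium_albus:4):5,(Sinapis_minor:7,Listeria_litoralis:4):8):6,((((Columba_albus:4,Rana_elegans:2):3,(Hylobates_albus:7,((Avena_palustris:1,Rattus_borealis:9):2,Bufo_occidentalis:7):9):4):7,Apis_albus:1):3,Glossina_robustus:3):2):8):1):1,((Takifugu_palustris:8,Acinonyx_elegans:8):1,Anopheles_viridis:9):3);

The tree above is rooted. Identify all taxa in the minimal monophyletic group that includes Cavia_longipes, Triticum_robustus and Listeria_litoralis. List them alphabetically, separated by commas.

Apis_albus, Avena_palustris, Bufo_occidentalis, Cavia_longipes, Clostridium_albus, Columba_albus, Corvus_elegans, Enhydra_sylvestris, Glossina_robustus, Hylobates_albus, Listeria_litoralis, Martes_rubra, Rana_elegans, Raphanus_minor, Rattus_borealis, Sinapis_minor, Triticum_robustus, Vespa_giganteus

Tracing Cavia_longipes: it sits inside (Corvus_elegans,Cavia_longipes).
Tracing Triticum_robustus: it sits inside (Martes_rubra,Triticum_robustus).
Tracing Listeria_litoralis: it sits inside (Sinapis_minor,Listeria_litoralis).
The smallest clade enclosing all 3 is ((Raphanus_minor,((Vespa_giganteus,(Martes_rubra,Triticum_robustus)),Enhydra_sylvestris)),((((Corvus_elegans,Cavia_longipes),Clostridium_albus),(Sinapis_minor,Listeria_litoralis)),((((Columba_albus,Rana_elegans),(Hylobates_albus,((Avena_palustris,Rattus_borealis),Bufo_occidentalis))),Apis_albus),Glossina_robustus))); the answer is its 18 terminal taxa in alphabetical order.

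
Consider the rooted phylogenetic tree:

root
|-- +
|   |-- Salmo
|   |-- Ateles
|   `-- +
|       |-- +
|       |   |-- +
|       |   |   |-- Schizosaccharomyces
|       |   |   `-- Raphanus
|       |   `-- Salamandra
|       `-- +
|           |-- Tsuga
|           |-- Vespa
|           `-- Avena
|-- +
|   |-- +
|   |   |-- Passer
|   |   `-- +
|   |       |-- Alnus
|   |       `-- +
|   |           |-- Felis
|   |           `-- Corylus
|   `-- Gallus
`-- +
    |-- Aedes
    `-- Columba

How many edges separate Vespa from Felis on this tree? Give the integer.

The MRCA of Vespa and Felis is the root of the tree.
From Vespa up to that node: 4 branches. From Felis up to the same node: 5 branches. Total: 4 + 5 = 9.

9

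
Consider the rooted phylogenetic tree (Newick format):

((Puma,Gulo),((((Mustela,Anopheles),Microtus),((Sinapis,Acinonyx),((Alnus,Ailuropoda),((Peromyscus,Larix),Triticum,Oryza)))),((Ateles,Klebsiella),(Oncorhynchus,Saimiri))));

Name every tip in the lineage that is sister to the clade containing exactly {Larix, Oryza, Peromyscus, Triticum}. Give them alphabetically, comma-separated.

The clade containing exactly {Larix, Oryza, Peromyscus, Triticum} attaches to the tree at the node subtending ((Alnus,Ailuropoda),((Peromyscus,Larix),Triticum,Oryza)).
The other lineage descending from that same node — the sister group — is (Alnus,Ailuropoda); its 2 tips in alphabetical order are the answer.

Ailuropoda, Alnus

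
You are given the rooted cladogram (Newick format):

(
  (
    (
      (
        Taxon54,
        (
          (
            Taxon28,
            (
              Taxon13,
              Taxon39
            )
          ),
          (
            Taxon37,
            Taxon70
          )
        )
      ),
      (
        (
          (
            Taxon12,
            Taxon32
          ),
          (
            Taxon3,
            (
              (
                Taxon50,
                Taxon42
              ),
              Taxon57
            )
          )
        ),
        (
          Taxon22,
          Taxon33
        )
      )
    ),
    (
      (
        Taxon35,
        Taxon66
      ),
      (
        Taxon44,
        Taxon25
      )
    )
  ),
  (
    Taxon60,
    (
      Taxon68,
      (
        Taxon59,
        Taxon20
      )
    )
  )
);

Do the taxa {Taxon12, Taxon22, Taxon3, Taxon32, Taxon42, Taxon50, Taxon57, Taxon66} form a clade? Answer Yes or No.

No

The MRCA of the listed taxa subtends (((Taxon54,((Taxon28,(Taxon13,Taxon39)),(Taxon37,Taxon70))),(((Taxon12,Taxon32),(Taxon3,((Taxon50,Taxon42),Taxon57))),(Taxon22,Taxon33))),((Taxon35,Taxon66),(Taxon44,Taxon25))).
That clade also contains Taxon13, Taxon25, Taxon28, Taxon33, Taxon35, Taxon37, Taxon39, Taxon44, Taxon54, Taxon70, which are not in the proposed group, so the group is not monophyletic.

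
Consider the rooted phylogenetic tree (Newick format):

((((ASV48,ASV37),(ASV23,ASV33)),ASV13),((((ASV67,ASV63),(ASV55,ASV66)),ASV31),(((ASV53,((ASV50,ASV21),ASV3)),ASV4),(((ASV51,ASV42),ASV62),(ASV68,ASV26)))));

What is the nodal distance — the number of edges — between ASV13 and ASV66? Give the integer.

7

The MRCA of ASV13 and ASV66 is the root of the tree.
From ASV13 up to that node: 2 branches. From ASV66 up to the same node: 5 branches. Total: 2 + 5 = 7.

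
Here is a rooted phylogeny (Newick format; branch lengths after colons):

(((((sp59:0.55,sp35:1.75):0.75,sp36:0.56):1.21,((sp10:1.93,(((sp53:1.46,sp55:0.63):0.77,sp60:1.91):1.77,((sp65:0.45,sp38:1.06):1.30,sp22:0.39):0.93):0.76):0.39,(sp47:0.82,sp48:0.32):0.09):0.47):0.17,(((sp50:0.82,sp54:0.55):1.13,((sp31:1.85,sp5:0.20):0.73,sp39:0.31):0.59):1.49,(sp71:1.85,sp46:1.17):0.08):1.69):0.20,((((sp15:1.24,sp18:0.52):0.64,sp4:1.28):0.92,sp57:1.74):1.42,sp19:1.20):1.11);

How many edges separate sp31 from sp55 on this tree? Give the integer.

The MRCA of sp31 and sp55 is the node subtending ((((sp59,sp35),sp36),((sp10,(((sp53,sp55),sp60),((sp65,sp38),sp22))),(sp47,sp48))),(((sp50,sp54),((sp31,sp5),sp39)),(sp71,sp46))).
From sp31 up to that node: 5 branches. From sp55 up to the same node: 7 branches. Total: 5 + 7 = 12.

12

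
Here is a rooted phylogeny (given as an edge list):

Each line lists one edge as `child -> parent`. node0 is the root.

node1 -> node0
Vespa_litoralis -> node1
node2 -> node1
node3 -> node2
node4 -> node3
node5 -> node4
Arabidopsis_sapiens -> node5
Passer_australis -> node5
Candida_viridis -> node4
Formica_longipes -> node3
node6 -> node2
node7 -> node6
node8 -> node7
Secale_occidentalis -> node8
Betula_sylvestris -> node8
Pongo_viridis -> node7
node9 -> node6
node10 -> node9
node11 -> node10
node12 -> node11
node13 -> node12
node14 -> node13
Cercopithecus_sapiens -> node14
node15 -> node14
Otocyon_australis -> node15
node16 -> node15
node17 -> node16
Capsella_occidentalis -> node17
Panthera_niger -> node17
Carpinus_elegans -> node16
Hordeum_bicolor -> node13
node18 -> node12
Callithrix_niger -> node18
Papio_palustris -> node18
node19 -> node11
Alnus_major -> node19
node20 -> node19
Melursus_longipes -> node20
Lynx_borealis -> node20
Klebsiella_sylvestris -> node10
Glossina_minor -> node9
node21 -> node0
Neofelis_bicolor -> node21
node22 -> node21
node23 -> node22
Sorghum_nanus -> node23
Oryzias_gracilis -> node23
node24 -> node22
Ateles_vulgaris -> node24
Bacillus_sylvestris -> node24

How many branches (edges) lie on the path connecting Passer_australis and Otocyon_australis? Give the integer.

13

The MRCA of Passer_australis and Otocyon_australis is the node subtending ((((Arabidopsis_sapiens,Passer_australis),Candida_viridis),Formica_longipes),(((Secale_occidentalis,Betula_sylvestris),Pongo_viridis),((((((Cercopithecus_sapiens,(Otocyon_australis,((Capsella_occidentalis,Panthera_niger),Carpinus_elegans))),Hordeum_bicolor),(Callithrix_niger,Papio_palustris)),(Alnus_major,(Melursus_longipes,Lynx_borealis))),Klebsiella_sylvestris),Glossina_minor))).
From Passer_australis up to that node: 4 branches. From Otocyon_australis up to the same node: 9 branches. Total: 4 + 9 = 13.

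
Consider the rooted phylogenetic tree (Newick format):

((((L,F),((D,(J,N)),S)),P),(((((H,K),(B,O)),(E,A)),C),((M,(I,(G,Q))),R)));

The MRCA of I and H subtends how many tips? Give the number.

12

The MRCA of I and H is the node subtending (((((H,K),(B,O)),(E,A)),C),((M,(I,(G,Q))),R)).
That clade contains 12 terminal taxa: A, B, C, E, G, H, I, K, M, O, Q, R.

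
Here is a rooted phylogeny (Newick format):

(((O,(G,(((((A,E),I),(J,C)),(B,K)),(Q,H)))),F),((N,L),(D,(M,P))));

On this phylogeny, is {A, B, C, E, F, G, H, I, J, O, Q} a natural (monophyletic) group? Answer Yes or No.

The MRCA of the listed taxa subtends ((O,(G,(((((A,E),I),(J,C)),(B,K)),(Q,H)))),F).
That clade also contains K, which is not in the proposed group, so the group is not monophyletic.

No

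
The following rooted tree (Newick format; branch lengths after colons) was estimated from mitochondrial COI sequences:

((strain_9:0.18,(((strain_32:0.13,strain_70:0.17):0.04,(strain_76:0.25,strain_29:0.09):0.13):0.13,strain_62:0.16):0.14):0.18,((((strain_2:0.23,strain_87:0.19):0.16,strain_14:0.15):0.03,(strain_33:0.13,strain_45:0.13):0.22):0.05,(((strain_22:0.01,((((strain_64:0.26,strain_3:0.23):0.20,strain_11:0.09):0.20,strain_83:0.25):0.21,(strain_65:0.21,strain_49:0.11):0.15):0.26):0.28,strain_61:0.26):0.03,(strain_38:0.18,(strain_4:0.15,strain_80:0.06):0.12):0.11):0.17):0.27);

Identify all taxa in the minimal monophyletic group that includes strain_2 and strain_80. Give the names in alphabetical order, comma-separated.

strain_11, strain_14, strain_2, strain_22, strain_3, strain_33, strain_38, strain_4, strain_45, strain_49, strain_61, strain_64, strain_65, strain_80, strain_83, strain_87

Tracing strain_2: it sits inside (strain_2,strain_87).
Tracing strain_80: it sits inside (strain_4,strain_80).
The smallest clade enclosing both is ((((strain_2,strain_87),strain_14),(strain_33,strain_45)),(((strain_22,((((strain_64,strain_3),strain_11),strain_83),(strain_65,strain_49))),strain_61),(strain_38,(strain_4,strain_80)))); the answer is its 16 terminal taxa in alphabetical order.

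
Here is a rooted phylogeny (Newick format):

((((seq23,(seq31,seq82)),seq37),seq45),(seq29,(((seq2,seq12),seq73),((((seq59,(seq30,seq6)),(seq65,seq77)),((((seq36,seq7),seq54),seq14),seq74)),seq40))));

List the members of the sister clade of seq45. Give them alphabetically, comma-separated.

seq45 attaches to the tree at the node subtending (((seq23,(seq31,seq82)),seq37),seq45).
The other lineage descending from that same node — the sister group — is ((seq23,(seq31,seq82)),seq37); its 4 tips in alphabetical order are the answer.

seq23, seq31, seq37, seq82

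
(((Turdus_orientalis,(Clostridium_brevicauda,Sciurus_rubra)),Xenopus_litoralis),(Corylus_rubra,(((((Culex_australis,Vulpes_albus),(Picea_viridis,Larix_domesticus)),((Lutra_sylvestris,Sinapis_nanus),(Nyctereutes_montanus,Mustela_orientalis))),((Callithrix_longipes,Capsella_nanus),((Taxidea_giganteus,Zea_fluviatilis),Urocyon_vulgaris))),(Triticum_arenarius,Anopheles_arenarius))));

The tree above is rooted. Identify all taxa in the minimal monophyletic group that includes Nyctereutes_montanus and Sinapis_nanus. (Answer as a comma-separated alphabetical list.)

Lutra_sylvestris, Mustela_orientalis, Nyctereutes_montanus, Sinapis_nanus

Tracing Nyctereutes_montanus: it sits inside (Nyctereutes_montanus,Mustela_orientalis).
Tracing Sinapis_nanus: it sits inside (Lutra_sylvestris,Sinapis_nanus).
The smallest clade enclosing both is ((Lutra_sylvestris,Sinapis_nanus),(Nyctereutes_montanus,Mustela_orientalis)); the answer is its 4 terminal taxa in alphabetical order.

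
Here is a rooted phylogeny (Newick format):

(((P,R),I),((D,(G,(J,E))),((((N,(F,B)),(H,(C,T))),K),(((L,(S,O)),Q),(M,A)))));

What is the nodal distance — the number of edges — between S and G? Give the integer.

9

The MRCA of S and G is the node subtending ((D,(G,(J,E))),((((N,(F,B)),(H,(C,T))),K),(((L,(S,O)),Q),(M,A)))).
From S up to that node: 6 branches. From G up to the same node: 3 branches. Total: 6 + 3 = 9.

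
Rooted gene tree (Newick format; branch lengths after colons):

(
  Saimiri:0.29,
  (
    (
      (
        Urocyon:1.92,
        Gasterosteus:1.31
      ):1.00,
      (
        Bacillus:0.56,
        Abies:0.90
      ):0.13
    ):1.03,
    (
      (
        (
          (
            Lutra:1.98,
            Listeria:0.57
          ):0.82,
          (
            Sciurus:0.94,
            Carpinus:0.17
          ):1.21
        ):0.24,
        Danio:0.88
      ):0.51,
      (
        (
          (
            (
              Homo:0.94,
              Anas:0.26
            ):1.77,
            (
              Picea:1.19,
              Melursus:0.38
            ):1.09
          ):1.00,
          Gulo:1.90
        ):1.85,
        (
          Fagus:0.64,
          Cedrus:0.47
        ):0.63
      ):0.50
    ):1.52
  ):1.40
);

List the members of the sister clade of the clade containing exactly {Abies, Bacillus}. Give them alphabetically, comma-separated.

Gasterosteus, Urocyon

The clade containing exactly {Abies, Bacillus} attaches to the tree at the node subtending ((Urocyon,Gasterosteus),(Bacillus,Abies)).
The other lineage descending from that same node — the sister group — is (Urocyon,Gasterosteus); its 2 tips in alphabetical order are the answer.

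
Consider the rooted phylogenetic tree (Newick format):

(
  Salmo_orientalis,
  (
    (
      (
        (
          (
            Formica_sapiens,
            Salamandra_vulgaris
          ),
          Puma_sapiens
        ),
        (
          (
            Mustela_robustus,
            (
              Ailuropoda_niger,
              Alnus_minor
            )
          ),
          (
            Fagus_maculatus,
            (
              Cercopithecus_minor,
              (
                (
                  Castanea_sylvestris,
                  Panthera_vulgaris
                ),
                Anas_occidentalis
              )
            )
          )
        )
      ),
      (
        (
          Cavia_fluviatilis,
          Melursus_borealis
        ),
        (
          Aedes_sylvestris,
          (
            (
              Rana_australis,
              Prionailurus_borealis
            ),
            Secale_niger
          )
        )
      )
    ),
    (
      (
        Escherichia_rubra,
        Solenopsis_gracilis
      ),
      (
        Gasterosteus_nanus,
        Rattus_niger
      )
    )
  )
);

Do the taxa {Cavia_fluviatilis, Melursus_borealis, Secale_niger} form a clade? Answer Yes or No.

No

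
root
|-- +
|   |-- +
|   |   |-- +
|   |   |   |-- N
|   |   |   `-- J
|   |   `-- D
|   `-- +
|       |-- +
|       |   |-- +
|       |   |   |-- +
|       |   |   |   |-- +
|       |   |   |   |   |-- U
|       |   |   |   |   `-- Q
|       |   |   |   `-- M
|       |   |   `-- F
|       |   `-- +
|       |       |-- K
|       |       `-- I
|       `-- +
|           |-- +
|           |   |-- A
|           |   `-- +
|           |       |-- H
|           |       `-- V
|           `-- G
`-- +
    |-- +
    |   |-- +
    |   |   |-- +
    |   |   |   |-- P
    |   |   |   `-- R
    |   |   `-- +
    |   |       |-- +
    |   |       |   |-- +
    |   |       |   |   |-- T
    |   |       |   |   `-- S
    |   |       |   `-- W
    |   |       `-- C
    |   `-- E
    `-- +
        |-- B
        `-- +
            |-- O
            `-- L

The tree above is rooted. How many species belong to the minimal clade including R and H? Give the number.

23

The MRCA of R and H is the root, so the clade is the entire tree.
That clade contains 23 terminal taxa: A, B, C, D, E, F, G, H, I, J, K, L, M, N, O, P, Q, R, S, T, U, V, W.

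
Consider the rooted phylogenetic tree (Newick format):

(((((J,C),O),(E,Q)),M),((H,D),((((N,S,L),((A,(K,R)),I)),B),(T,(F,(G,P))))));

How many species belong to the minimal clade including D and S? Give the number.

14

The MRCA of D and S is the node subtending ((H,D),((((N,S,L),((A,(K,R)),I)),B),(T,(F,(G,P))))).
That clade contains 14 terminal taxa: A, B, D, F, G, H, I, K, L, N, P, R, S, T.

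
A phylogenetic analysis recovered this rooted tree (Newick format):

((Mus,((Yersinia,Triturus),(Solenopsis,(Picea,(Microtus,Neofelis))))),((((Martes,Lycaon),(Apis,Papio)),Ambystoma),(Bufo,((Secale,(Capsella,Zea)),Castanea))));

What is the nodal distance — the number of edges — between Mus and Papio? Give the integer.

7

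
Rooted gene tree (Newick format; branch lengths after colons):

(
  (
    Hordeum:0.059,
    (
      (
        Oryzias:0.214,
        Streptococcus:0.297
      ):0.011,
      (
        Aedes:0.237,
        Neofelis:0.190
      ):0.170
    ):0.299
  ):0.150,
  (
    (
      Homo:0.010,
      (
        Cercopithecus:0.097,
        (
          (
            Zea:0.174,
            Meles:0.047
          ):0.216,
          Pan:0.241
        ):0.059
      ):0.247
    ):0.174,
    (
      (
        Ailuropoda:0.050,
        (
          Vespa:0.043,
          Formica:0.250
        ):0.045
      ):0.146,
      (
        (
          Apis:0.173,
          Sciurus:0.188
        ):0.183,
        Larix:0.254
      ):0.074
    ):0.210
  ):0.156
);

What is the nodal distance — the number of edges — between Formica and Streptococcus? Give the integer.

The MRCA of Formica and Streptococcus is the root of the tree.
From Formica up to that node: 5 branches. From Streptococcus up to the same node: 4 branches. Total: 5 + 4 = 9.

9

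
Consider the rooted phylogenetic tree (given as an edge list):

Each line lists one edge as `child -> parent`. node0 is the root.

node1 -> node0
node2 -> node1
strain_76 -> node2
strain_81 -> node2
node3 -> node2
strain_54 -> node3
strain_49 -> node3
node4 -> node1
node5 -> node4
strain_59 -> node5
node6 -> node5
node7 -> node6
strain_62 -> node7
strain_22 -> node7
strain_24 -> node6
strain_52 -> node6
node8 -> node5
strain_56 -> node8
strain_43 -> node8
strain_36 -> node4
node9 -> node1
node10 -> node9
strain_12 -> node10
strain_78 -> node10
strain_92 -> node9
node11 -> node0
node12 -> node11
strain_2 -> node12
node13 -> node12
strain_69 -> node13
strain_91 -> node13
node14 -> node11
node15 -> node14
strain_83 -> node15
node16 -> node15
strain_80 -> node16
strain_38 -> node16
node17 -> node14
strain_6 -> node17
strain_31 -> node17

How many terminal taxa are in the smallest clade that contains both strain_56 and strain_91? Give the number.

The MRCA of strain_56 and strain_91 is the root, so the clade is the entire tree.
That clade contains 23 terminal taxa: strain_12, strain_2, strain_22, strain_24, strain_31, strain_36, strain_38, strain_43, strain_49, strain_52, strain_54, strain_56, strain_59, strain_6, strain_62, strain_69, strain_76, strain_78, strain_80, strain_81, strain_83, strain_91, strain_92.

23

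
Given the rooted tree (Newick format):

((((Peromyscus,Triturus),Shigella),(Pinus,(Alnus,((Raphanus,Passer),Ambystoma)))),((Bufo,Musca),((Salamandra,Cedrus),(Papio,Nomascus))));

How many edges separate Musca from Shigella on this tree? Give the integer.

The MRCA of Musca and Shigella is the root of the tree.
From Musca up to that node: 3 branches. From Shigella up to the same node: 3 branches. Total: 3 + 3 = 6.

6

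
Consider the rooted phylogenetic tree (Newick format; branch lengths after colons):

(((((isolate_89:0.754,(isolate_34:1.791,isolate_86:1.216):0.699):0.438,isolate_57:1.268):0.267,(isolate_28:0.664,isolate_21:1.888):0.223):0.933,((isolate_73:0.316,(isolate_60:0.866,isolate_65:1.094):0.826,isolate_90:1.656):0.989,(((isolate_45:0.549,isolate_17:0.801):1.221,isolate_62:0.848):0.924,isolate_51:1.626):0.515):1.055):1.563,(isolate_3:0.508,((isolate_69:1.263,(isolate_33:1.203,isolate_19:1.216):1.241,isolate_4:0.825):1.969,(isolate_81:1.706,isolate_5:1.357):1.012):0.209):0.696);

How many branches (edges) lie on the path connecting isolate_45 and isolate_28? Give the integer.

8

The MRCA of isolate_45 and isolate_28 is the node subtending ((((isolate_89,(isolate_34,isolate_86)),isolate_57),(isolate_28,isolate_21)),((isolate_73,(isolate_60,isolate_65),isolate_90),(((isolate_45,isolate_17),isolate_62),isolate_51))).
From isolate_45 up to that node: 5 branches. From isolate_28 up to the same node: 3 branches. Total: 5 + 3 = 8.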